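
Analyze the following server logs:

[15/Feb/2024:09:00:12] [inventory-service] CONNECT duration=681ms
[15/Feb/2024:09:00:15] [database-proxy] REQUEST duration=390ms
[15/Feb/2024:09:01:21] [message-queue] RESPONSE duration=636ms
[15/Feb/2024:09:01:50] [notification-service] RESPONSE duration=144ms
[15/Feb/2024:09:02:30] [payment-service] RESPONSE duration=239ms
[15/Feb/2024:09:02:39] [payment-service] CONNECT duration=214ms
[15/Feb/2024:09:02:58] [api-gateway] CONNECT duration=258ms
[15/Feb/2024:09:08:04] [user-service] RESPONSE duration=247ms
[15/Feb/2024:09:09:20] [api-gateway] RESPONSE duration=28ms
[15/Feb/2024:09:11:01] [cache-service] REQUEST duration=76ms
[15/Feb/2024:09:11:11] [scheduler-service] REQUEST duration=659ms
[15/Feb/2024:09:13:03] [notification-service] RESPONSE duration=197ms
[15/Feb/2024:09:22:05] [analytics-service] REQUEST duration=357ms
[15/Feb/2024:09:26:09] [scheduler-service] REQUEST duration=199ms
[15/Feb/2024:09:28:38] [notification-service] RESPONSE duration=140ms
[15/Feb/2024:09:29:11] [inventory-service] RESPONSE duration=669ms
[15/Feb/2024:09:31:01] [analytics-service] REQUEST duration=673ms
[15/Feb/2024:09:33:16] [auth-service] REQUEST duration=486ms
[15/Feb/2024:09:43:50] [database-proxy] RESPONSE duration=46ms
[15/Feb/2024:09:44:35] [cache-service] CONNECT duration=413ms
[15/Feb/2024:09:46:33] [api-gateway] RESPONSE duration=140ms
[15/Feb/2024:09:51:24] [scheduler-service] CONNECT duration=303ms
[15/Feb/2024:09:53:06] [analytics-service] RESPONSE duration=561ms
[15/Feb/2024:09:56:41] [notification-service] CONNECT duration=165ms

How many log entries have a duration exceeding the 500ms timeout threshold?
6

To count timeouts:

1. Threshold: 500ms
2. Extract duration from each log entry
3. Count entries where duration > 500
4. Timeout count: 6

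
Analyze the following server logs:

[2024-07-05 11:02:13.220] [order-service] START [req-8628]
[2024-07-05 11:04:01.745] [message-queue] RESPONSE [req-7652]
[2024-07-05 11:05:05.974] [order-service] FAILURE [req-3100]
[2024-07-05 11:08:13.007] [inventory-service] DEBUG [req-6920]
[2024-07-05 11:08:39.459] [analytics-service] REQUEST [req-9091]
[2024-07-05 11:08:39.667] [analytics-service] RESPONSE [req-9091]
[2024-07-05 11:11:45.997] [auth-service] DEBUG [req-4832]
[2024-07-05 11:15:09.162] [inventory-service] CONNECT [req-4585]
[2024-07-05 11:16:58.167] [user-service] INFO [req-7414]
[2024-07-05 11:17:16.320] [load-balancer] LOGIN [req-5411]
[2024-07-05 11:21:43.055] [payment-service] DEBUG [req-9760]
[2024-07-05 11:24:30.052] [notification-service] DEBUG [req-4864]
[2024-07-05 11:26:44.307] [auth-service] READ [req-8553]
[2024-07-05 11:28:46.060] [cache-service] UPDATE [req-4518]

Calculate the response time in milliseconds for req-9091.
208

To calculate latency:

1. Find REQUEST with id req-9091: 2024-07-05 11:08:39.459
2. Find RESPONSE with id req-9091: 2024-07-05 11:08:39.667
3. Latency: 2024-07-05 11:08:39.667 - 2024-07-05 11:08:39.459 = 208ms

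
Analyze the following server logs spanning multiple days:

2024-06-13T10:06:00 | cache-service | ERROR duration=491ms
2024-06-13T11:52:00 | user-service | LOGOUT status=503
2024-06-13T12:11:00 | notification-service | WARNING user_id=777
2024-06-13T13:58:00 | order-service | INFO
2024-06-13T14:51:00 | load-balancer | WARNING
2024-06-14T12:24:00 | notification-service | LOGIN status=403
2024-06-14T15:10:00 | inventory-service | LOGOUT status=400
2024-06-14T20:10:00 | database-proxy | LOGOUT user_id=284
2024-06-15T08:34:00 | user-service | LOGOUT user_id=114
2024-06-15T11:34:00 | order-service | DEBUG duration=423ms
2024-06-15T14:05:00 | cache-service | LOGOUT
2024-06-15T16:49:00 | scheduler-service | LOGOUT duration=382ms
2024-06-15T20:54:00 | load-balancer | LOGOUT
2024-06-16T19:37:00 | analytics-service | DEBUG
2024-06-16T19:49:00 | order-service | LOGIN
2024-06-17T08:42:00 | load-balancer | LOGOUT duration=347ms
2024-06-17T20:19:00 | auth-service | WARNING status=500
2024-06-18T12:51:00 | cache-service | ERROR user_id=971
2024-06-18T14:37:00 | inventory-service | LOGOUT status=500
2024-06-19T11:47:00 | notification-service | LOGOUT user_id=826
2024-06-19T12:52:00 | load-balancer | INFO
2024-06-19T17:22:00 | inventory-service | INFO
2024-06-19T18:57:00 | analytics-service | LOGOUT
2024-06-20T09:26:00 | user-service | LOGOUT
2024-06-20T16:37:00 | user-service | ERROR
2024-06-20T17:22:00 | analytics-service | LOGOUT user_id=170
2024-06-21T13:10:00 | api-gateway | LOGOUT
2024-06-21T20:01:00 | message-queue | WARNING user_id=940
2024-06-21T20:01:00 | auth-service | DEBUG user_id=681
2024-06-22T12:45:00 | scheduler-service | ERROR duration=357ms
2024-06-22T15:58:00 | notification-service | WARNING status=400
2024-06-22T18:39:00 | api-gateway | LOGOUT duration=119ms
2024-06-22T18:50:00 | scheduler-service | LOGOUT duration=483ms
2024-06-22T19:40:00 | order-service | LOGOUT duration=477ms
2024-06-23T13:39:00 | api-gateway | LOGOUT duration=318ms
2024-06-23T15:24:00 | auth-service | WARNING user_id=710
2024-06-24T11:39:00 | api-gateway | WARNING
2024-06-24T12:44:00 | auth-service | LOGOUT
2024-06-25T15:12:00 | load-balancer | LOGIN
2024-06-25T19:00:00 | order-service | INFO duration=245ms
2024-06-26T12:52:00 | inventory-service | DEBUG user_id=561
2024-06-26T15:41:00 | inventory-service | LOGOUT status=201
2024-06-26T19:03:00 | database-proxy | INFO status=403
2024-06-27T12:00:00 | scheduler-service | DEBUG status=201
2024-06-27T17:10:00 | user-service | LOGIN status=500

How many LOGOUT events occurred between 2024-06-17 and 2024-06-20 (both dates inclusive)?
6

To filter by date range:

1. Date range: 2024-06-17 through 2024-06-20, both dates inclusive
2. Filter for LOGOUT events whose date falls in this range
3. Count matching events: 6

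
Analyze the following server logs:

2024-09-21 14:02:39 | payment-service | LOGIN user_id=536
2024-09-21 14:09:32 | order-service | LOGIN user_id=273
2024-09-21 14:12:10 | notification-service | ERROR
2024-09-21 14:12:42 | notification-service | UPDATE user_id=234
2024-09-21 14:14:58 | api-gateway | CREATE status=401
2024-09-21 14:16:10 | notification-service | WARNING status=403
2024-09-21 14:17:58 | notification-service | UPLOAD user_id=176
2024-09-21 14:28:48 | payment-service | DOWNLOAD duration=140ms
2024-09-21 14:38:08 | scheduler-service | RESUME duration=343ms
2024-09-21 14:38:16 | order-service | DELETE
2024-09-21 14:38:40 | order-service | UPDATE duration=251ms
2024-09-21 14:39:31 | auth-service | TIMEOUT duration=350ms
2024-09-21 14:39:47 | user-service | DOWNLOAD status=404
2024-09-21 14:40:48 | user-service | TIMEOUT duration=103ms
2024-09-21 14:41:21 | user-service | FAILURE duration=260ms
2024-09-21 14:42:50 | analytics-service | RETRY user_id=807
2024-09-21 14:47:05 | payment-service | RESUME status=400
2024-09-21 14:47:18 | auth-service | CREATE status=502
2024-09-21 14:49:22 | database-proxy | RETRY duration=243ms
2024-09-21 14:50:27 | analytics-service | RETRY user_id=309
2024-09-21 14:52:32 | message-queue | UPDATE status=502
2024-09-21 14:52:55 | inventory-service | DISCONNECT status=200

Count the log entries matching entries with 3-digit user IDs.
6

To find matching entries:

1. Pattern to match: entries with 3-digit user IDs
2. Scan each log entry for the pattern
3. Count matches: 6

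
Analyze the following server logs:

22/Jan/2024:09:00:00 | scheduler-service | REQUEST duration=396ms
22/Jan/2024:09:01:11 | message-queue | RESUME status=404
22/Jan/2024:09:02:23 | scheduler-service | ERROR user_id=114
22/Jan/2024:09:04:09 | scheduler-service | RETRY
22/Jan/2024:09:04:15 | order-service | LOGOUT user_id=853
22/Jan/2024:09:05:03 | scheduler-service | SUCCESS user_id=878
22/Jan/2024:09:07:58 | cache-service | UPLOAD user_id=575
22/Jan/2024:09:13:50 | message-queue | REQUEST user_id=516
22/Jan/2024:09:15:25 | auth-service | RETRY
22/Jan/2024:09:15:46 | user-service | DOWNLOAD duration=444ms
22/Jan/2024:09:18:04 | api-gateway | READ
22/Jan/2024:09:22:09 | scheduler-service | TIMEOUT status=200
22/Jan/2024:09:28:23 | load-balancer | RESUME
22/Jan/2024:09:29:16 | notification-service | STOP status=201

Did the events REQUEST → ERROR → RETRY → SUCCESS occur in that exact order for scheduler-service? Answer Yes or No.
Yes

To verify sequence order:

1. Find all events in sequence REQUEST → ERROR → RETRY → SUCCESS for scheduler-service
2. Extract their timestamps
3. Check if timestamps are in ascending order
4. Result: Yes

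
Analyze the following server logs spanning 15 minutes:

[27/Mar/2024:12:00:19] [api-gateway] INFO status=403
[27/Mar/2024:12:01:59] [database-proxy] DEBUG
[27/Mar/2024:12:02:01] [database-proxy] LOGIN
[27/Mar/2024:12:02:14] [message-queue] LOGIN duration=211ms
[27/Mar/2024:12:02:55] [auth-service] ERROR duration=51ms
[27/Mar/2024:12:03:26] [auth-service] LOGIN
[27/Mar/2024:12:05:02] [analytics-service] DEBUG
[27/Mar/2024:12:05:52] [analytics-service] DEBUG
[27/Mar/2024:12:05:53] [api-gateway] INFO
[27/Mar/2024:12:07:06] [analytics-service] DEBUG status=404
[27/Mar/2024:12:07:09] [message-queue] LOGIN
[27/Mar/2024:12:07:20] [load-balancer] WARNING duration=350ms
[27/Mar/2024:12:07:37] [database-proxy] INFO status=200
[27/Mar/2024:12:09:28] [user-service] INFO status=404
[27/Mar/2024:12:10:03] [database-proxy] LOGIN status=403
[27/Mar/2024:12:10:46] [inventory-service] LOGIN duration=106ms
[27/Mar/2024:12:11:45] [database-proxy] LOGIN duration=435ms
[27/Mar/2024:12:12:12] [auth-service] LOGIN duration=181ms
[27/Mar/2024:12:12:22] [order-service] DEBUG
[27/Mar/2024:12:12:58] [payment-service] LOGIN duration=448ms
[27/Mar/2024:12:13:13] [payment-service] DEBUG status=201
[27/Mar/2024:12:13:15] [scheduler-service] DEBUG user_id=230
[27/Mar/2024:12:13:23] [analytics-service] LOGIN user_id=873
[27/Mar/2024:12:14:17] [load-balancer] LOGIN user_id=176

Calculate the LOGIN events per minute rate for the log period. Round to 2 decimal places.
0.73

To calculate the rate:

1. Count total LOGIN events: 11
2. Total time period: 15 minutes
3. Rate = 11 / 15 = 0.73 events per minute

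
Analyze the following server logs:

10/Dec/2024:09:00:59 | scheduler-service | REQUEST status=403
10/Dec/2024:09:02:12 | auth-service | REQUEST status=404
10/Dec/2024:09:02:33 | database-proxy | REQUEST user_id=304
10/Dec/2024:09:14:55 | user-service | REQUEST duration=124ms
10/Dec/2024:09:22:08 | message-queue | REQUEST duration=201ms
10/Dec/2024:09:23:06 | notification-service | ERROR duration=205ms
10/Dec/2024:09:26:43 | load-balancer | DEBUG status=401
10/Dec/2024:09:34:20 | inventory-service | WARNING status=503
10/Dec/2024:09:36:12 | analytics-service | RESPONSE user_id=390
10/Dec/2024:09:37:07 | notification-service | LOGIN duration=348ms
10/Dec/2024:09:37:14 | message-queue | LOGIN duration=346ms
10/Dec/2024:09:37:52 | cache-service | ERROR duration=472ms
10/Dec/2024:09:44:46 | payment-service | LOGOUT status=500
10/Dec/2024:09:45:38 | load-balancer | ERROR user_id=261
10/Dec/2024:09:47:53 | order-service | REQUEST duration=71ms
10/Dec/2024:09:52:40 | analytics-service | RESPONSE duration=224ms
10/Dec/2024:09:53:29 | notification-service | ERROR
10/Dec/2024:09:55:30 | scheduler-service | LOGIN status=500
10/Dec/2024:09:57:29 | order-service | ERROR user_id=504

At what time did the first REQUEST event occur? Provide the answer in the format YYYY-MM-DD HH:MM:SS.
2024-12-10 09:00:59

To find the first event:

1. Filter for all REQUEST events
2. Sort by timestamp
3. Select the first one
4. Timestamp: 2024-12-10 09:00:59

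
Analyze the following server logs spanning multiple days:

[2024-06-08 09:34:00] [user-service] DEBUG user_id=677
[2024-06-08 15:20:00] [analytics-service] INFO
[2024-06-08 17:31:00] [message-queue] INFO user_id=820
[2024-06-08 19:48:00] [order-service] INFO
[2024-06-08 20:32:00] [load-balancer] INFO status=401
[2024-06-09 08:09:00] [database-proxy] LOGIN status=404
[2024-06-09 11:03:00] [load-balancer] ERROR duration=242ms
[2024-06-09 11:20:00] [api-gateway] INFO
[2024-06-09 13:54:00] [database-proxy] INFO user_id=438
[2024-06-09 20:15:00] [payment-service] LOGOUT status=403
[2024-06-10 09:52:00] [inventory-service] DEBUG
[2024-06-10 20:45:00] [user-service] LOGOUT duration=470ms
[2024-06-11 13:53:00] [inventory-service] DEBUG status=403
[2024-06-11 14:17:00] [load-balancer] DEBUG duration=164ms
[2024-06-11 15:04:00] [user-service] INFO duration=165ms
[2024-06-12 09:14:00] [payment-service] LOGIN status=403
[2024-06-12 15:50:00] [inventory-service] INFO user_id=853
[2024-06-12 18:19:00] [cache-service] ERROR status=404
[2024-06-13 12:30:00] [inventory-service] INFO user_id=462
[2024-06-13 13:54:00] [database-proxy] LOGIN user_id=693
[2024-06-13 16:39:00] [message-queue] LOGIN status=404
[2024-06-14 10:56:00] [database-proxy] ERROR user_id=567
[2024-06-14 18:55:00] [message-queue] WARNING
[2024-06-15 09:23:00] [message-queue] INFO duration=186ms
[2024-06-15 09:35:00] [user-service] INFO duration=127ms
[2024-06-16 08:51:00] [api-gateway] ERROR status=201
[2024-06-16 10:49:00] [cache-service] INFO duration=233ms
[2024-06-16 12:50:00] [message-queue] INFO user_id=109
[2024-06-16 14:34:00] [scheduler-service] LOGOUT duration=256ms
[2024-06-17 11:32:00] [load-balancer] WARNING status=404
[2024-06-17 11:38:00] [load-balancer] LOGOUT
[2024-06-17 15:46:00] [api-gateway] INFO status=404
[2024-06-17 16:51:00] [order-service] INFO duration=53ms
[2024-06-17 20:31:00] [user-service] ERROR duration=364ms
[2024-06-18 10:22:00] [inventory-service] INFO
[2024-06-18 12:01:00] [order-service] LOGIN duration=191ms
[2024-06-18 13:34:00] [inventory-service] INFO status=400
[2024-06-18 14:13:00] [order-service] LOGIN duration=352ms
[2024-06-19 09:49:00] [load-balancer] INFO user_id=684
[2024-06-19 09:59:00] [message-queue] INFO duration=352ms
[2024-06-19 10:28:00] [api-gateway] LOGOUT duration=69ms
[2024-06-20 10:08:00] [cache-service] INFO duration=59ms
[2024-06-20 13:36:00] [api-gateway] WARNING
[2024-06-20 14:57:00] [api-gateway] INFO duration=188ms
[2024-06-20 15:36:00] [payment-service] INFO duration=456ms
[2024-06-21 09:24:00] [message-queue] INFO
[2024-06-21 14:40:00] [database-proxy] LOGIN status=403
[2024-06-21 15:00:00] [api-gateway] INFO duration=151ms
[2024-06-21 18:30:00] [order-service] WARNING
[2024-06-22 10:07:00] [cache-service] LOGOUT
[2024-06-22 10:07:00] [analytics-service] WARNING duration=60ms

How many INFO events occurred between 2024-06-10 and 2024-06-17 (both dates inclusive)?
9

To filter by date range:

1. Date range: 2024-06-10 through 2024-06-17, both dates inclusive
2. Filter for INFO events whose date falls in this range
3. Count matching events: 9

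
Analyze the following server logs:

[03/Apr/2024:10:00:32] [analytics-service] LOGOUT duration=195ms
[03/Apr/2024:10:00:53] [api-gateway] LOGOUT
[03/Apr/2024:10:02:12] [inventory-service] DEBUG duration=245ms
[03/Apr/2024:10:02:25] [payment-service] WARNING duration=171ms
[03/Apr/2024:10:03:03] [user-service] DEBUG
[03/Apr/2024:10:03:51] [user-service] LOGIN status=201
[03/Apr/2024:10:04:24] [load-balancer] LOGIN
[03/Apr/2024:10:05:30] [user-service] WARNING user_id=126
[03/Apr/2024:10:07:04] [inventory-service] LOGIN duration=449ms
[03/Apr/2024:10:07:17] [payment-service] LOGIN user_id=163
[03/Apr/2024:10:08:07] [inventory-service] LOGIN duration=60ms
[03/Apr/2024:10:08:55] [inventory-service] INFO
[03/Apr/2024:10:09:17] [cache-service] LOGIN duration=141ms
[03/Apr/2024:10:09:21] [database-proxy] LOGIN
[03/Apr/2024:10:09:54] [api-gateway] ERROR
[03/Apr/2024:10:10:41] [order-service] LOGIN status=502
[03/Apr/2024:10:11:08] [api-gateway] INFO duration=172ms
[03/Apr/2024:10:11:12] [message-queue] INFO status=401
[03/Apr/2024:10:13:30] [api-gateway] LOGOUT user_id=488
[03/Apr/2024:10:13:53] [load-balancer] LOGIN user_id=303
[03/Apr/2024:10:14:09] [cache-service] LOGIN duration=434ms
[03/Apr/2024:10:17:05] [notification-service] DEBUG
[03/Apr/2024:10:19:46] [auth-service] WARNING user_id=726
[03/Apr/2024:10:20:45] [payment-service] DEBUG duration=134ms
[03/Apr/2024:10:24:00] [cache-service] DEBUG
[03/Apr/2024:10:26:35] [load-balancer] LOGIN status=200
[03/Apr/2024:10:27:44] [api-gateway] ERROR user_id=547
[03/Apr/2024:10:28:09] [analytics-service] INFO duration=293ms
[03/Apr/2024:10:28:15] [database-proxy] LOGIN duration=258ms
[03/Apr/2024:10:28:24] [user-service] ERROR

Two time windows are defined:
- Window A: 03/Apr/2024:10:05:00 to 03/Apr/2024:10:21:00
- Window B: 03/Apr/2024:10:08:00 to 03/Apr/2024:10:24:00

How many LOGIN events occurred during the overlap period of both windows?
6

To find overlap events:

1. Window A: 03/Apr/2024:10:05:00 to 03/Apr/2024:10:21:00
2. Window B: 03/Apr/2024:10:08:00 to 03/Apr/2024:10:24:00
3. Overlap period: 03/Apr/2024:10:08:00 to 03/Apr/2024:10:21:00
4. Count LOGIN events in overlap: 6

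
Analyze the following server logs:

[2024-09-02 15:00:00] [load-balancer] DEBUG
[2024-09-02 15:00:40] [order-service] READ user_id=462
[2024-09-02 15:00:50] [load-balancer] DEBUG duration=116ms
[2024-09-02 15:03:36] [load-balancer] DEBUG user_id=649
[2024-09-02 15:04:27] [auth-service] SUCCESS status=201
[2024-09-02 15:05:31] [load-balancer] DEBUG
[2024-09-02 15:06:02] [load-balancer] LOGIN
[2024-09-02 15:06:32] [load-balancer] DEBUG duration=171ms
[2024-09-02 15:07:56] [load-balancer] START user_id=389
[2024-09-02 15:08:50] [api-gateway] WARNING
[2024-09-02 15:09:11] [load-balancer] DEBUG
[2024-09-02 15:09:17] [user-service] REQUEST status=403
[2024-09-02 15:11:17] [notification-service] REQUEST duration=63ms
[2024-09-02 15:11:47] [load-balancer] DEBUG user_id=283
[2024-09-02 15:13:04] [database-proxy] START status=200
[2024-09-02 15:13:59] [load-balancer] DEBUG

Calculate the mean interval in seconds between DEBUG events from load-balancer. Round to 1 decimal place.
119.9

To calculate average interval:

1. Find all DEBUG events for load-balancer in order
2. Calculate time gaps between consecutive events
3. Compute mean of gaps: 839 / 7 = 119.9 seconds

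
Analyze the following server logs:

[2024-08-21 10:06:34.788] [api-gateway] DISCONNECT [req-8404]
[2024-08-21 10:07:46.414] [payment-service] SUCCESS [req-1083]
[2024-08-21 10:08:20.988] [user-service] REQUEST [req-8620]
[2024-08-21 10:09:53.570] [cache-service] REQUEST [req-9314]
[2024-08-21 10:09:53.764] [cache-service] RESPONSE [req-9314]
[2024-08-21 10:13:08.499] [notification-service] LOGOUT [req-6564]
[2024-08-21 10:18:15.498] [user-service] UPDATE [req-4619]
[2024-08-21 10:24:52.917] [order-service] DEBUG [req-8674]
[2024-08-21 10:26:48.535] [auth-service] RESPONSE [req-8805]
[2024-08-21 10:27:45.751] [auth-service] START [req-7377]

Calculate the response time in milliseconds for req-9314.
194

To calculate latency:

1. Find REQUEST with id req-9314: 2024-08-21 10:09:53.570
2. Find RESPONSE with id req-9314: 2024-08-21 10:09:53.764
3. Latency: 2024-08-21 10:09:53.764 - 2024-08-21 10:09:53.570 = 194ms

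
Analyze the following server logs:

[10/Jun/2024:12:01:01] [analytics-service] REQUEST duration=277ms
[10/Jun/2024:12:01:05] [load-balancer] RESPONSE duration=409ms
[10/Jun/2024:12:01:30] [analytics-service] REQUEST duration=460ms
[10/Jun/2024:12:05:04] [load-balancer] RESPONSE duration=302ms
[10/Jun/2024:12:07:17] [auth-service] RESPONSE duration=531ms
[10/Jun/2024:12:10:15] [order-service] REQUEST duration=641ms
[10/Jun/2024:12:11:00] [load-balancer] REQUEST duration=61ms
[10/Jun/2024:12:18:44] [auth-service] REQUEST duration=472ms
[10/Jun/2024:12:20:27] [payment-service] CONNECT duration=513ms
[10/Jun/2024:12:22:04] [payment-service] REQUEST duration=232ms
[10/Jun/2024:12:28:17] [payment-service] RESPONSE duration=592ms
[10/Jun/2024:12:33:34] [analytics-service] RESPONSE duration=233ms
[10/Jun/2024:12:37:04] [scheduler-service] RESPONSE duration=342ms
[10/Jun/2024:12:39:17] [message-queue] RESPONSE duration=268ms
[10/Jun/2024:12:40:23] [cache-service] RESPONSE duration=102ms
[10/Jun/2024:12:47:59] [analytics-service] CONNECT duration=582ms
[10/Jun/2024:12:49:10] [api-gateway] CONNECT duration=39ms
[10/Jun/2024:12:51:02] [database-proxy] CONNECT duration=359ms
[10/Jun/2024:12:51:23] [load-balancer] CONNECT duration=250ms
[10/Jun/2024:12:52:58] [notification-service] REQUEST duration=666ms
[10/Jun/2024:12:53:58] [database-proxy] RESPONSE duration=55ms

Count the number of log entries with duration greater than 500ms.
6

To count timeouts:

1. Threshold: 500ms
2. Extract duration from each log entry
3. Count entries where duration > 500
4. Timeout count: 6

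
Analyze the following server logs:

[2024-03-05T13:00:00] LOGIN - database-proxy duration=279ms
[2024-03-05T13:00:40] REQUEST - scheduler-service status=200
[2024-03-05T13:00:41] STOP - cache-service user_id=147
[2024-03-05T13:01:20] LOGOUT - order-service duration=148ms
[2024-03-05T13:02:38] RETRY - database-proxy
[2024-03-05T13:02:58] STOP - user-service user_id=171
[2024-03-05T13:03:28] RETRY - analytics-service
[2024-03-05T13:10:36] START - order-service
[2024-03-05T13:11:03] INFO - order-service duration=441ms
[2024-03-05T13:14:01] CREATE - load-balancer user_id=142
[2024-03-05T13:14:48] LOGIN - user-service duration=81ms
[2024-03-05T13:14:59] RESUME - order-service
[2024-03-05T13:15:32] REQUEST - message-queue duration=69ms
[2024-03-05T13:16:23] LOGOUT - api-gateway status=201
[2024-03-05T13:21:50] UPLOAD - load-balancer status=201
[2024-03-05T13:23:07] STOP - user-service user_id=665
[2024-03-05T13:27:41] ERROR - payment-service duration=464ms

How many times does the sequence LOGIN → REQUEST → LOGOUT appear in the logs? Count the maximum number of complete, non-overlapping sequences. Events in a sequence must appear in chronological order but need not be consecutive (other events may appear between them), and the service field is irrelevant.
2

To count sequences:

1. Look for pattern: LOGIN → REQUEST → LOGOUT
2. Greedily scan the log in chronological order, matching each sequence element in turn (ignoring service)
3. Each time the full pattern completes, increment the count and restart matching from the next event
4. Complete non-overlapping sequences found: 2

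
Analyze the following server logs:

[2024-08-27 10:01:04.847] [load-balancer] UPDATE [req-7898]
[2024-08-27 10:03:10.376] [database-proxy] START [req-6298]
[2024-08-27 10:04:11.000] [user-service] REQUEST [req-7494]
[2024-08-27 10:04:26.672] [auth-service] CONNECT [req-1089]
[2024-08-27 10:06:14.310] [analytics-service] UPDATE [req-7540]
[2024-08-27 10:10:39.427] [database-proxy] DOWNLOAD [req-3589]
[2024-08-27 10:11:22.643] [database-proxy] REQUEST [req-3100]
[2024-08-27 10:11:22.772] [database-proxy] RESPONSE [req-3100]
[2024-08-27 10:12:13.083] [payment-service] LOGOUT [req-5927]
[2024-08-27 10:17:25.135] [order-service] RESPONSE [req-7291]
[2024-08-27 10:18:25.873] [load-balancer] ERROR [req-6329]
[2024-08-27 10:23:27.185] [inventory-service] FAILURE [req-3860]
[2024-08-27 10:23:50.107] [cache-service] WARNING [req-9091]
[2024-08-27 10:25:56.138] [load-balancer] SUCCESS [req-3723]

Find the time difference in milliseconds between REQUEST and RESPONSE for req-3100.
129

To calculate latency:

1. Find REQUEST with id req-3100: 2024-08-27 10:11:22.643
2. Find RESPONSE with id req-3100: 2024-08-27 10:11:22.772
3. Latency: 2024-08-27 10:11:22.772 - 2024-08-27 10:11:22.643 = 129ms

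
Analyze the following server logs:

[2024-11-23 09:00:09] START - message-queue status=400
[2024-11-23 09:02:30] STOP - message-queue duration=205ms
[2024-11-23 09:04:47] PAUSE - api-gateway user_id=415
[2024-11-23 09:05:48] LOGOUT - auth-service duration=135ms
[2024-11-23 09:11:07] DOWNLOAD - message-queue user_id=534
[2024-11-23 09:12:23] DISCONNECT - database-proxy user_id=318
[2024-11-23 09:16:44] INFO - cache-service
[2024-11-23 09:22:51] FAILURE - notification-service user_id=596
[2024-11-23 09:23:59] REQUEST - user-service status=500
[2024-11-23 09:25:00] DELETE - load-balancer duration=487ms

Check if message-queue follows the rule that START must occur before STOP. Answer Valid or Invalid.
Valid

To validate ordering:

1. Required order: START → STOP
2. Rule: START must occur before STOP
3. Check actual order of events for message-queue
4. Result: Valid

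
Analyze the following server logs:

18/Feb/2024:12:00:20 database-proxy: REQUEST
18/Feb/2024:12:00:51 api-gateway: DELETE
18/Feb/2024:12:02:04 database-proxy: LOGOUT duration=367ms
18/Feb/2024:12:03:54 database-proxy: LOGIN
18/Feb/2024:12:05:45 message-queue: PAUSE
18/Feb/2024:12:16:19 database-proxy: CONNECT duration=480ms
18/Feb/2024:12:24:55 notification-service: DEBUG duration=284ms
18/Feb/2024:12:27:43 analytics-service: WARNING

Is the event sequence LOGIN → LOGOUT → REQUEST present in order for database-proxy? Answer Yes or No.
No

To verify sequence order:

1. Find all events in sequence LOGIN → LOGOUT → REQUEST for database-proxy
2. Extract their timestamps
3. Check if timestamps are in ascending order
4. Result: No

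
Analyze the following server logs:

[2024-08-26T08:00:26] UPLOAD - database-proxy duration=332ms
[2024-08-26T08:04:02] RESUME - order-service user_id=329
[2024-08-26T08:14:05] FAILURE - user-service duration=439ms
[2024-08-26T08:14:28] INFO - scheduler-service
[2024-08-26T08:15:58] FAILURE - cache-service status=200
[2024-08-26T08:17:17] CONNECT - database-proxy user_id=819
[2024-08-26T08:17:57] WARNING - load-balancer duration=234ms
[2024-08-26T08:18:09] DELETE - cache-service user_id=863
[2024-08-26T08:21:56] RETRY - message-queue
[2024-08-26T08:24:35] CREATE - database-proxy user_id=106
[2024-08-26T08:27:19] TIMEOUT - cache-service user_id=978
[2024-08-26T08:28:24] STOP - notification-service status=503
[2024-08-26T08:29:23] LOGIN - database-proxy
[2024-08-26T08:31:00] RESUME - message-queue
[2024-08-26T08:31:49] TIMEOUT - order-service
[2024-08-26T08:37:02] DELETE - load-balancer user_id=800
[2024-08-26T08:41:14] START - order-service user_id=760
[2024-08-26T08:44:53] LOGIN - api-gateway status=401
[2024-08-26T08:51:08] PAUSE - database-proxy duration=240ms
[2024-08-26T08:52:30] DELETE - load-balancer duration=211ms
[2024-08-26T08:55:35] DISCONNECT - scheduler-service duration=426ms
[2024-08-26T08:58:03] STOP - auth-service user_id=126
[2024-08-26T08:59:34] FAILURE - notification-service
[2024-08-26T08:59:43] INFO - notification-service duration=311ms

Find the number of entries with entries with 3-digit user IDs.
8

To find matching entries:

1. Pattern to match: entries with 3-digit user IDs
2. Scan each log entry for the pattern
3. Count matches: 8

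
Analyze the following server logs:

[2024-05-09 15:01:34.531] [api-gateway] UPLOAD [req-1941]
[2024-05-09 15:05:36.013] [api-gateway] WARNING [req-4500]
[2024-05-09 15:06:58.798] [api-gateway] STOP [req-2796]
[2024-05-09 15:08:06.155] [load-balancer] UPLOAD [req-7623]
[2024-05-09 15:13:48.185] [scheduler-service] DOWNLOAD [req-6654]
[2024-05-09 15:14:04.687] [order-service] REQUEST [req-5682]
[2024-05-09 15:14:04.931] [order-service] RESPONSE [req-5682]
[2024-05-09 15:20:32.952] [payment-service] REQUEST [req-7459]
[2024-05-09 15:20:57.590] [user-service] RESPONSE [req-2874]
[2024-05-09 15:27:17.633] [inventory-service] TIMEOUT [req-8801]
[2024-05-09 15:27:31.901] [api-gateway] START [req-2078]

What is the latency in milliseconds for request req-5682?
244

To calculate latency:

1. Find REQUEST with id req-5682: 2024-05-09 15:14:04.687
2. Find RESPONSE with id req-5682: 2024-05-09 15:14:04.931
3. Latency: 2024-05-09 15:14:04.931 - 2024-05-09 15:14:04.687 = 244ms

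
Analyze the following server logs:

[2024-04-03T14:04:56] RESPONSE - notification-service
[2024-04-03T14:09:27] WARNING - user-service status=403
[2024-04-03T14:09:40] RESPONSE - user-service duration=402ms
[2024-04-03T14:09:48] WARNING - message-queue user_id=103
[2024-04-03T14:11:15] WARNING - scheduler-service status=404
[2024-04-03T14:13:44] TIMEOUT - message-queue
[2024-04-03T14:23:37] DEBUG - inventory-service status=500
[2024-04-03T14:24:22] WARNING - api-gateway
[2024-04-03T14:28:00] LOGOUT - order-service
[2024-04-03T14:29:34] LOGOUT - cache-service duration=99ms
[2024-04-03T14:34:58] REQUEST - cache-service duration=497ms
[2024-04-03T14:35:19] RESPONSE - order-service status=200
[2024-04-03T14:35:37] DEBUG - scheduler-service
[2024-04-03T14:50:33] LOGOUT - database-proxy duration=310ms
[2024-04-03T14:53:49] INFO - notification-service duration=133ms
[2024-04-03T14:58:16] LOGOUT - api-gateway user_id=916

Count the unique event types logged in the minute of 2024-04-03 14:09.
2

To count unique event types:

1. Filter events in the minute starting at 2024-04-03 14:09
2. Extract event types from matching entries
3. Count unique types: 2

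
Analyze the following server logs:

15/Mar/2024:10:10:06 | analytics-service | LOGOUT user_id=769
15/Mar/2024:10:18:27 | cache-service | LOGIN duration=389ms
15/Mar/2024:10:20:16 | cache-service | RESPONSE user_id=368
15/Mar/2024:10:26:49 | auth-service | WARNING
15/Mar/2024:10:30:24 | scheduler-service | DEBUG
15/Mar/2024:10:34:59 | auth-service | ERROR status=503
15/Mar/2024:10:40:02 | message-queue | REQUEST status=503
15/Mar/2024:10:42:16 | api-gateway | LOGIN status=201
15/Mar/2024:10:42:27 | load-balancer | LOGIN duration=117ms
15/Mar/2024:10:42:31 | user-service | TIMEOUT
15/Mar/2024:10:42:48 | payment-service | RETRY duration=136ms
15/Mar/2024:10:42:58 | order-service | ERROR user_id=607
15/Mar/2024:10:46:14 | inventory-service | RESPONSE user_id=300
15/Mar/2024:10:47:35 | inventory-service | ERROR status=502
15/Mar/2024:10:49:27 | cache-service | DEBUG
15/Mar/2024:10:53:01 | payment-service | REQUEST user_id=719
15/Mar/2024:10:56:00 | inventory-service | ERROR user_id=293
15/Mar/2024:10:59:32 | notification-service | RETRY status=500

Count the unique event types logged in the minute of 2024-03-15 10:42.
4

To count unique event types:

1. Filter events in the minute starting at 2024-03-15 10:42
2. Extract event types from matching entries
3. Count unique types: 4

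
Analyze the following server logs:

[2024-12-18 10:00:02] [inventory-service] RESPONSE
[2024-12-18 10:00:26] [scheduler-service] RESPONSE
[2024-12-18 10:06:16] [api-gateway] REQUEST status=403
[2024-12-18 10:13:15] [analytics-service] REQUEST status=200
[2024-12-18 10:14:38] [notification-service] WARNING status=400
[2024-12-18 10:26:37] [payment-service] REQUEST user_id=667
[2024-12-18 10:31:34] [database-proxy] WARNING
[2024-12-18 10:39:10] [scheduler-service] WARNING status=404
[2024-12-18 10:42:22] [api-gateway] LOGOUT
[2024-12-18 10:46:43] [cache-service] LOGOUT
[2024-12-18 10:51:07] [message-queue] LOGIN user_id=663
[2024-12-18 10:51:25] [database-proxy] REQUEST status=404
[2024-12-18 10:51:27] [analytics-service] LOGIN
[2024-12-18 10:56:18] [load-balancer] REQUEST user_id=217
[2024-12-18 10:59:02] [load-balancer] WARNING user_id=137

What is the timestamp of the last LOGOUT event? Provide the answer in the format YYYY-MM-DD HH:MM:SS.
2024-12-18 10:46:43

To find the last event:

1. Filter for all LOGOUT events
2. Sort by timestamp
3. Select the last one
4. Timestamp: 2024-12-18 10:46:43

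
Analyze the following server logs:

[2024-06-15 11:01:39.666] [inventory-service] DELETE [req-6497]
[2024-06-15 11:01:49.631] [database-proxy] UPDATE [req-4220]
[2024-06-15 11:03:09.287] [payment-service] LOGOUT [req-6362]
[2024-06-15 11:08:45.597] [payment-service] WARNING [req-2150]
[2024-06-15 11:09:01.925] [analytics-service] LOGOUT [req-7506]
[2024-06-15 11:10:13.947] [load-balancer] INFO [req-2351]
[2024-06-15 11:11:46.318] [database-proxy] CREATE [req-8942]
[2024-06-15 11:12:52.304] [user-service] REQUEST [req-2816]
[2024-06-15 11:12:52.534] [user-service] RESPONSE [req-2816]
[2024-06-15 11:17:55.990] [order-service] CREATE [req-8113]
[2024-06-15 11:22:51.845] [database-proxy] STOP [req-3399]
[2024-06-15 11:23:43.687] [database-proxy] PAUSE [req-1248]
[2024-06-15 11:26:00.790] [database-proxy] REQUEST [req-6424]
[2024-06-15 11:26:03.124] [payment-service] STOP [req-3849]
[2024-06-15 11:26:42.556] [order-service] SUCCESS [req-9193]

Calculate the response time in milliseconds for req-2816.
230

To calculate latency:

1. Find REQUEST with id req-2816: 2024-06-15 11:12:52.304
2. Find RESPONSE with id req-2816: 2024-06-15 11:12:52.534
3. Latency: 2024-06-15 11:12:52.534 - 2024-06-15 11:12:52.304 = 230ms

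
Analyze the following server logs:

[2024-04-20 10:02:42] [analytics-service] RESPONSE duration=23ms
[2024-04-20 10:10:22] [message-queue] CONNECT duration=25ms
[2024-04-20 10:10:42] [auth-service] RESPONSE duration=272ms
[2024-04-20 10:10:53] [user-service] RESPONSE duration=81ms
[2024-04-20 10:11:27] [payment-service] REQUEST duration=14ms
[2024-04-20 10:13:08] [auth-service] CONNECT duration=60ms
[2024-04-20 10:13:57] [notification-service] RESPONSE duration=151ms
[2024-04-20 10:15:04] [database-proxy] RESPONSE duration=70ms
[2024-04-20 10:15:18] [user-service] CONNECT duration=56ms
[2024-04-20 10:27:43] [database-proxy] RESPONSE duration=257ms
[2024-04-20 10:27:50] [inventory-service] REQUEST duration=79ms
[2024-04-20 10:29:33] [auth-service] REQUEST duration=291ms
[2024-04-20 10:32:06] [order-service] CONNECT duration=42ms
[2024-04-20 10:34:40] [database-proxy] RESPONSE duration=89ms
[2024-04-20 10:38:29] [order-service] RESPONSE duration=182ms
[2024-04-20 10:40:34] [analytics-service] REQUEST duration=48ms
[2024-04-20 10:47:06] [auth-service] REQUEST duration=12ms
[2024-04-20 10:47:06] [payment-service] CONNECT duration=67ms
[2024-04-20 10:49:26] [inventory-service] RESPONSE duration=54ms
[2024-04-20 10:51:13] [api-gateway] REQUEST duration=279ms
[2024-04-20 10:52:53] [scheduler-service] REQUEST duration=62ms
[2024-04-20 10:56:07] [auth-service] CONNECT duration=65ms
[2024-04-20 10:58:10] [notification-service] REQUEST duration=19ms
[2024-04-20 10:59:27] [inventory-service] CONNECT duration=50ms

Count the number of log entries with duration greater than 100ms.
6

To count timeouts:

1. Threshold: 100ms
2. Extract duration from each log entry
3. Count entries where duration > 100
4. Timeout count: 6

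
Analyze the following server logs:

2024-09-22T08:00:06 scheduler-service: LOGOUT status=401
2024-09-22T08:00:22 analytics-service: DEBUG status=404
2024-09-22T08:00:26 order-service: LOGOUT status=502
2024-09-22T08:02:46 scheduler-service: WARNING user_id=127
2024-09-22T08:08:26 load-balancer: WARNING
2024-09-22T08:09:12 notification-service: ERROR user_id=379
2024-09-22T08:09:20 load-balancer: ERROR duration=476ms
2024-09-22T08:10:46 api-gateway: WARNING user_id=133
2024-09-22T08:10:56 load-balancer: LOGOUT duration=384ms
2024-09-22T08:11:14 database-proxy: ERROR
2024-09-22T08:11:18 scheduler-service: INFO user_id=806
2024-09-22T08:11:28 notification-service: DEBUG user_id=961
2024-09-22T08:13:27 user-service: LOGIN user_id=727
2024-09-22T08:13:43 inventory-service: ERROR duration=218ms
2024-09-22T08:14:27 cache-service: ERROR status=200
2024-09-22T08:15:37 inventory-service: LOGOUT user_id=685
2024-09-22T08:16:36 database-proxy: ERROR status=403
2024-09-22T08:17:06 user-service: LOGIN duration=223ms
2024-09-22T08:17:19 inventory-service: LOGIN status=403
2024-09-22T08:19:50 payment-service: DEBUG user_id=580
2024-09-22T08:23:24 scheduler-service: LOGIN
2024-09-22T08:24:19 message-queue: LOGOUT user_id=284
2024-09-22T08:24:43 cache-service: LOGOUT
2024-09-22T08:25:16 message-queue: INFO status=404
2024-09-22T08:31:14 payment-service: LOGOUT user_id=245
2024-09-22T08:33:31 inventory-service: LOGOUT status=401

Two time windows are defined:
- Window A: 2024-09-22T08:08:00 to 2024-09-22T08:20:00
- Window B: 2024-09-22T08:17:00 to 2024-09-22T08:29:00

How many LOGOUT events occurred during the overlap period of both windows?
0

To find overlap events:

1. Window A: 2024-09-22T08:08:00 to 2024-09-22T08:20:00
2. Window B: 2024-09-22T08:17:00 to 2024-09-22T08:29:00
3. Overlap period: 2024-09-22T08:17:00 to 2024-09-22T08:20:00
4. Count LOGOUT events in overlap: 0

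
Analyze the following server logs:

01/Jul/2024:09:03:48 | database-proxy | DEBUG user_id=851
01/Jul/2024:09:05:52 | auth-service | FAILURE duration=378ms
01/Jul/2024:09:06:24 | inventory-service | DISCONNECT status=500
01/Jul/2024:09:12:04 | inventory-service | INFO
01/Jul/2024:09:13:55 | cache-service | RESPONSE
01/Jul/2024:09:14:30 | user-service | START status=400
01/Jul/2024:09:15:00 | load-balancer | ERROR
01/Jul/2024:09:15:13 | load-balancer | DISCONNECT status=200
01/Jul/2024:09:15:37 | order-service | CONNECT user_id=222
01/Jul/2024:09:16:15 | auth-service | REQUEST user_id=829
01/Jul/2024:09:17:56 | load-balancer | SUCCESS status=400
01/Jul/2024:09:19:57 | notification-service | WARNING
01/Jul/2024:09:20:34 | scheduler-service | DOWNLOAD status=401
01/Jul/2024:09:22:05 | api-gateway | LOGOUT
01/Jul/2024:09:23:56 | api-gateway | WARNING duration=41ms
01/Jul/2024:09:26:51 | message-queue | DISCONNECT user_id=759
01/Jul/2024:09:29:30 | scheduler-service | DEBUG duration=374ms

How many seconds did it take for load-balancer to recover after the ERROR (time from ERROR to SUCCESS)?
176

To calculate recovery time:

1. Find ERROR event for load-balancer: 01/Jul/2024:09:15:00
2. Find next SUCCESS event for load-balancer: 01/Jul/2024:09:17:56
3. Recovery time: 01/Jul/2024:09:17:56 - 01/Jul/2024:09:15:00 = 176 seconds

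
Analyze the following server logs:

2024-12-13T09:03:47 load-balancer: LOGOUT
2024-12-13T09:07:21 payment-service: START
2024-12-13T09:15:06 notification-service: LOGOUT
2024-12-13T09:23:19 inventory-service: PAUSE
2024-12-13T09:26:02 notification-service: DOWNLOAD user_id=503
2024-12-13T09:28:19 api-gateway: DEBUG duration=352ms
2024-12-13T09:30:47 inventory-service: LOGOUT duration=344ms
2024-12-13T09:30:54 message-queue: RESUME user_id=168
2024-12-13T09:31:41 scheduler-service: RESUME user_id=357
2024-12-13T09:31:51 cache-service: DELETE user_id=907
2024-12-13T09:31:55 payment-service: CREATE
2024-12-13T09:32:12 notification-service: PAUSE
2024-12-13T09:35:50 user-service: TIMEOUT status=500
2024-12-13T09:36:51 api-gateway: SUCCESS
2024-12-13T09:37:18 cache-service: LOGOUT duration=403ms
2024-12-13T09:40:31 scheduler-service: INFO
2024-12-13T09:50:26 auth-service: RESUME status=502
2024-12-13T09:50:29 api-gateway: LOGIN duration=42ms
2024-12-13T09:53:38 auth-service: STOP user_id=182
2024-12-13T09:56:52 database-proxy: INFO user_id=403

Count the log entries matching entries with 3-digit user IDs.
6

To find matching entries:

1. Pattern to match: entries with 3-digit user IDs
2. Scan each log entry for the pattern
3. Count matches: 6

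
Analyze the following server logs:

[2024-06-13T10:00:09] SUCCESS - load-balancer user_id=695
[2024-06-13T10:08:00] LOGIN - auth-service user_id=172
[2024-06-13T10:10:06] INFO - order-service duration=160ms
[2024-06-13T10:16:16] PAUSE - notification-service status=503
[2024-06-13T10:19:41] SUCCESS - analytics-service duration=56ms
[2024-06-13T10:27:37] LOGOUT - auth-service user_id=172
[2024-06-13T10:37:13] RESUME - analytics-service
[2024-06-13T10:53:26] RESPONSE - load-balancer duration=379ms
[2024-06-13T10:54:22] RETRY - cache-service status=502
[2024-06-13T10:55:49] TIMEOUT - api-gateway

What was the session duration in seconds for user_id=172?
1177

To calculate session duration:

1. Find LOGIN event for user_id=172: 2024-06-13T10:08:00
2. Find LOGOUT event for user_id=172: 2024-06-13T10:27:37
3. Session duration: 2024-06-13T10:27:37 - 2024-06-13T10:08:00 = 1177 seconds (19 minutes)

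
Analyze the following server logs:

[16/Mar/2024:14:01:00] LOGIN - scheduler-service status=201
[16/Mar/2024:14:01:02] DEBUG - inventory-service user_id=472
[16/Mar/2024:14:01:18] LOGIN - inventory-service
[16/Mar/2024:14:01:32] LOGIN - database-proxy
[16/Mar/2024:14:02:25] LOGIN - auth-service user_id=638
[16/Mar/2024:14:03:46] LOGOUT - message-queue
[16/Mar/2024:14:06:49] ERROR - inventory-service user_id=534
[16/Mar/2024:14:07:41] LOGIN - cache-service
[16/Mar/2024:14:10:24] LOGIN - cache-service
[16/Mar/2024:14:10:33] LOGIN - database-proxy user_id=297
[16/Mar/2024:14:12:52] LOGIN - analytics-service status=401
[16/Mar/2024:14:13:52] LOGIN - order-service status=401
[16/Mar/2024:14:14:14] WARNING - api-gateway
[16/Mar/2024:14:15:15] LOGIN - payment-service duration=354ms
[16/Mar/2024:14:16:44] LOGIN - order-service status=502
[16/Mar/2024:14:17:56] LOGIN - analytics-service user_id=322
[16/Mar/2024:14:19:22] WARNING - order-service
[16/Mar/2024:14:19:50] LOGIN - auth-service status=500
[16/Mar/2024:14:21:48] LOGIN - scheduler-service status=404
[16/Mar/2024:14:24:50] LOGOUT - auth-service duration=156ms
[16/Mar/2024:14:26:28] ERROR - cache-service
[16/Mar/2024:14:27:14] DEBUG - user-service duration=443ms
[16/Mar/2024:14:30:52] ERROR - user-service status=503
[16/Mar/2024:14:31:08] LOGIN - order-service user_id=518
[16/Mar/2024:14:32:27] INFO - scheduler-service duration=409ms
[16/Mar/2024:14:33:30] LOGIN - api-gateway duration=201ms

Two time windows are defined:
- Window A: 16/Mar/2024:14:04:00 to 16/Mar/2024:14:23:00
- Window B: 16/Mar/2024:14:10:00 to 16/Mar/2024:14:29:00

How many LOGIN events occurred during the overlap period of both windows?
9

To find overlap events:

1. Window A: 16/Mar/2024:14:04:00 to 16/Mar/2024:14:23:00
2. Window B: 16/Mar/2024:14:10:00 to 16/Mar/2024:14:29:00
3. Overlap period: 16/Mar/2024:14:10:00 to 16/Mar/2024:14:23:00
4. Count LOGIN events in overlap: 9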